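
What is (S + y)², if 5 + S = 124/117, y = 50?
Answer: 29041321/13689 ≈ 2121.5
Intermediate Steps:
S = -461/117 (S = -5 + 124/117 = -461/117 ≈ -3.9402)
(S + y)² = (-461/117 + 50)² = (5389/117)² = 29041321/13689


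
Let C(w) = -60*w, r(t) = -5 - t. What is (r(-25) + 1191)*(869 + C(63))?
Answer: -3525221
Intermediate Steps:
(r(-25) + 1191)*(869 + C(63)) = ((-5 - 1*(-25)) + 1191)*(869 - 60*63) = ((-5 + 25) + 1191)*(869 - 3780) = (20 + 1191)*(-2911) = 1211*(-2911) = -3525221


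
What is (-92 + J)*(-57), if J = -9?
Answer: 5757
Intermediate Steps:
(-92 + J)*(-57) = (-92 - 9)*(-57) = -101*(-57) = 5757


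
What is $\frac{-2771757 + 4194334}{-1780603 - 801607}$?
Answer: $- \frac{1422577}{2582210} \approx -0.55091$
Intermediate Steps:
$\frac{-2771757 + 4194334}{-1780603 - 801607} = \frac{1422577}{-2582210} = 1422577 \left(- \frac{1}{2582210}\right) = - \frac{1422577}{2582210}$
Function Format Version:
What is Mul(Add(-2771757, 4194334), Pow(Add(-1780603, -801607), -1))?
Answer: Rational(-1422577, 2582210) ≈ -0.55091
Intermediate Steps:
Mul(Add(-2771757, 4194334), Pow(Add(-1780603, -801607), -1)) = Mul(1422577, Pow(-2582210, -1)) = Mul(1422577, Rational(-1, 2582210)) = Rational(-1422577, 2582210)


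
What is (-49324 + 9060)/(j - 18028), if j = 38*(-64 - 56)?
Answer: 10066/5647 ≈ 1.7825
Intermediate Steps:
j = -4560 (j = 38*(-120) = -4560)
(-49324 + 9060)/(j - 18028) = (-49324 + 9060)/(-4560 - 18028) = -40264/(-22588) = -40264*(-1/22588) = 10066/5647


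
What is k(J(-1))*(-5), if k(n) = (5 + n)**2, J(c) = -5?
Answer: 0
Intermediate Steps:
k(J(-1))*(-5) = (5 - 5)**2*(-5) = 0**2*(-5) = 0*(-5) = 0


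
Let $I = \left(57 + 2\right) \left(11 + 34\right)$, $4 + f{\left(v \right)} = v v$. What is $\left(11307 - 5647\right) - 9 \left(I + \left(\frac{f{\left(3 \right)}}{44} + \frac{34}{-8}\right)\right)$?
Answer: $- \frac{400351}{22} \approx -18198.0$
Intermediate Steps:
$f{\left(v \right)} = -4 + v^{2}$ ($f{\left(v \right)} = -4 + v v = -4 + v^{2}$)
$I = 2655$ ($I = 59 \cdot 45 = 2655$)
$\left(11307 - 5647\right) - 9 \left(I + \left(\frac{f{\left(3 \right)}}{44} + \frac{34}{-8}\right)\right) = \left(11307 - 5647\right) - 9 \left(2655 + \left(\frac{-4 + 3^{2}}{44} + \frac{34}{-8}\right)\right) = 5660 - 9 \left(2655 + \left(\left(-4 + 9\right) \frac{1}{44} + 34 \left(- \frac{1}{8}\right)\right)\right) = 5660 - 9 \left(2655 + \left(5 \cdot \frac{1}{44} - \frac{17}{4}\right)\right) = 5660 - 9 \left(2655 + \left(\frac{5}{44} - \frac{17}{4}\right)\right) = 5660 - 9 \left(2655 - \frac{91}{22}\right) = 5660 - 9 \cdot \frac{58319}{22} = 5660 - \frac{524871}{22} = - \frac{400351}{22}$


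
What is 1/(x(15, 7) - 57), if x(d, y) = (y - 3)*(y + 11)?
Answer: 1/15 ≈ 0.066667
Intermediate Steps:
x(d, y) = (-3 + y)*(11 + y)
1/(x(15, 7) - 57) = 1/((-33 + 7² + 8*7) - 57) = 1/((-33 + 49 + 56) - 57) = 1/(72 - 57) = 1/15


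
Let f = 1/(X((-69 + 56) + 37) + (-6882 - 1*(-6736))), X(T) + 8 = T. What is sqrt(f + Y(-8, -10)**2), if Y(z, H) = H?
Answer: sqrt(1689870)/130 ≈ 9.9996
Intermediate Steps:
X(T) = -8 + T
f = -1/130 (f = 1/((-8 + ((-69 + 56) + 37)) + (-6882 - 1*(-6736))) = 1/((-8 + (-13 + 37)) + (-6882 + 6736)) = 1/((-8 + 24) - 146) = 1/(16 - 146) = 1/(-130) = -1/130 ≈ -0.0076923)
sqrt(f + Y(-8, -10)**2) = sqrt(-1/130 + (-10)**2) = sqrt(-1/130 + 100) = sqrt(12999/130) = sqrt(1689870)/130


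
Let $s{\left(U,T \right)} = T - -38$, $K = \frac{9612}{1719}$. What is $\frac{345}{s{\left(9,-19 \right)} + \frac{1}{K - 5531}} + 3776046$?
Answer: $\frac{75715810882521}{20051516} \approx 3.7761 \cdot 10^{6}$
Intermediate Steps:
$K = \frac{1068}{191}$ ($K = 9612 \cdot \frac{1}{1719} = \frac{1068}{191} \approx 5.5916$)
$s{\left(U,T \right)} = 38 + T$ ($s{\left(U,T \right)} = T + 38 = 38 + T$)
$\frac{345}{s{\left(9,-19 \right)} + \frac{1}{K - 5531}} + 3776046 = \frac{345}{\left(38 - 19\right) + \frac{1}{\frac{1068}{191} - 5531}} + 3776046 = \frac{345}{19 + \frac{1}{- \frac{1055353}{191}}} + 3776046 = \frac{345}{19 - \frac{191}{1055353}} + 3776046 = \frac{345}{\frac{20051516}{1055353}} + 3776046 = 345 \cdot \frac{1055353}{20051516} + 3776046 = \frac{364096785}{20051516} + 3776046 = \frac{75715810882521}{20051516}$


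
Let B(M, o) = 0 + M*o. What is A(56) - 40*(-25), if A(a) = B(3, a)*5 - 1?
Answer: 1839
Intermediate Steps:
B(M, o) = M*o
A(a) = -1 + 15*a (A(a) = (3*a)*5 - 1 = 15*a - 1 = -1 + 15*a)
A(56) - 40*(-25) = (-1 + 15*56) - 40*(-25) = (-1 + 840) + 1000 = 839 + 1000 = 1839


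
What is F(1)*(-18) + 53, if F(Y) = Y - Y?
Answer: 53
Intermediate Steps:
F(Y) = 0
F(1)*(-18) + 53 = 0*(-18) + 53 = 0 + 53 = 53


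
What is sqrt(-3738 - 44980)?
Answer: I*sqrt(48718) ≈ 220.72*I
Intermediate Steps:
sqrt(-3738 - 44980) = sqrt(-48718) = I*sqrt(48718)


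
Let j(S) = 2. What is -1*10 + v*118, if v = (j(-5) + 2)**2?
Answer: 1878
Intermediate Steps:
v = 16 (v = (2 + 2)**2 = 4**2 = 16)
-1*10 + v*118 = -1*10 + 16*118 = -10 + 1888 = 1878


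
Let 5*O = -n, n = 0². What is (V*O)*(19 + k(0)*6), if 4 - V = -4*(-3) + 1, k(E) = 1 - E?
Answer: 0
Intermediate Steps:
n = 0
V = -9 (V = 4 - (-4*(-3) + 1) = 4 - (12 + 1) = 4 - 1*13 = 4 - 13 = -9)
O = 0 (O = (-1*0)/5 = (⅕)*0 = 0)
(V*O)*(19 + k(0)*6) = (-9*0)*(19 + (1 - 1*0)*6) = 0*(19 + (1 + 0)*6) = 0*(19 + 1*6) = 0*(19 + 6) = 0*25 = 0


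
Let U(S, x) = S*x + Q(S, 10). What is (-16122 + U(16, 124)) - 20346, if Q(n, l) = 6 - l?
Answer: -34488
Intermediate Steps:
U(S, x) = -4 + S*x (U(S, x) = S*x + (6 - 1*10) = S*x + (6 - 10) = S*x - 4 = -4 + S*x)
(-16122 + U(16, 124)) - 20346 = (-16122 + (-4 + 16*124)) - 20346 = (-16122 + (-4 + 1984)) - 20346 = (-16122 + 1980) - 20346 = -14142 - 20346 = -34488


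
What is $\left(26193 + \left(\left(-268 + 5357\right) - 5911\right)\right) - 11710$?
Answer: $13661$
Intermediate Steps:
$\left(26193 + \left(\left(-268 + 5357\right) - 5911\right)\right) - 11710 = \left(26193 + \left(5089 - 5911\right)\right) - 11710 = \left(26193 - 822\right) - 11710 = 25371 - 11710 = 13661$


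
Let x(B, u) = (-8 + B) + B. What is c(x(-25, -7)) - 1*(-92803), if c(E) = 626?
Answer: 93429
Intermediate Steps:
x(B, u) = -8 + 2*B
c(x(-25, -7)) - 1*(-92803) = 626 - 1*(-92803) = 626 + 92803 = 93429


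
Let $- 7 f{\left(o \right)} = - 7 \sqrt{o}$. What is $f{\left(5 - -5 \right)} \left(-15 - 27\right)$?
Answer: $- 42 \sqrt{10} \approx -132.82$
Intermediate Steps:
$f{\left(o \right)} = \sqrt{o}$ ($f{\left(o \right)} = - \frac{\left(-7\right) \sqrt{o}}{7} = \sqrt{o}$)
$f{\left(5 - -5 \right)} \left(-15 - 27\right) = \sqrt{5 - -5} \left(-15 - 27\right) = \sqrt{5 + 5} \left(-42\right) = \sqrt{10} \left(-42\right) = - 42 \sqrt{10}$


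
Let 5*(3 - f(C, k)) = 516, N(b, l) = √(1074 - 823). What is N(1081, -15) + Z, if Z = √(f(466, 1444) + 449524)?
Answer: √251 + √11235595/5 ≈ 686.23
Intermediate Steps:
N(b, l) = √251
f(C, k) = -501/5 (f(C, k) = 3 - ⅕*516 = 3 - 516/5 = -501/5)
Z = √11235595/5 (Z = √(-501/5 + 449524) = √(2247119/5) = √11235595/5 ≈ 670.39)
N(1081, -15) + Z = √251 + √11235595/5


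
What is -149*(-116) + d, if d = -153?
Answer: 17131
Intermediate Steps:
-149*(-116) + d = -149*(-116) - 153 = 17284 - 153 = 17131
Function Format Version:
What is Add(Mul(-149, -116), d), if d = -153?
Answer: 17131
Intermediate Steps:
Add(Mul(-149, -116), d) = Add(Mul(-149, -116), -153) = Add(17284, -153) = 17131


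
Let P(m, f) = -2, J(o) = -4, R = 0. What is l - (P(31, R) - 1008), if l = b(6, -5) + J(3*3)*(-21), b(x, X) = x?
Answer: 1100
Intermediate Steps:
l = 90 (l = 6 - 4*(-21) = 6 + 84 = 90)
l - (P(31, R) - 1008) = 90 - (-2 - 1008) = 90 - 1*(-1010) = 90 + 1010 = 1100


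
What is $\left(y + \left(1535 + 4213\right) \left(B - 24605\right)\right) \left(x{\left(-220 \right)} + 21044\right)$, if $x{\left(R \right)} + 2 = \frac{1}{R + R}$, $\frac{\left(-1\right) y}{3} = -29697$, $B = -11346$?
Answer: $- \frac{1912406026232103}{440} \approx -4.3464 \cdot 10^{12}$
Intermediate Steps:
$y = 89091$ ($y = \left(-3\right) \left(-29697\right) = 89091$)
$x{\left(R \right)} = -2 + \frac{1}{2 R}$ ($x{\left(R \right)} = -2 + \frac{1}{R + R} = -2 + \frac{1}{2 R}$)
$\left(y + \left(1535 + 4213\right) \left(B - 24605\right)\right) \left(x{\left(-220 \right)} + 21044\right) = \left(89091 + \left(1535 + 4213\right) \left(-11346 - 24605\right)\right) \left(\left(-2 + \frac{1}{2 \left(-220\right)}\right) + 21044\right) = \left(89091 + 5748 \left(-35951\right)\right) \left(\left(-2 + \frac{1}{2} \left(- \frac{1}{220}\right)\right) + 21044\right) = \left(89091 - 206646348\right) \left(\left(-2 - \frac{1}{440}\right) + 21044\right) = - 206557257 \left(- \frac{881}{440} + 21044\right) = \left(-206557257\right) \frac{9258479}{440} = - \frac{1912406026232103}{440}$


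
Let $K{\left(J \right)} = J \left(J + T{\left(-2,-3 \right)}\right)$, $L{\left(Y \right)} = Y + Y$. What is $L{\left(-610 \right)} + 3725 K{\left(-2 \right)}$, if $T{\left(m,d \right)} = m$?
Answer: $28580$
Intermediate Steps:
$L{\left(Y \right)} = 2 Y$
$K{\left(J \right)} = J \left(-2 + J\right)$ ($K{\left(J \right)} = J \left(J - 2\right) = J \left(-2 + J\right)$)
$L{\left(-610 \right)} + 3725 K{\left(-2 \right)} = 2 \left(-610\right) + 3725 \left(- 2 \left(-2 - 2\right)\right) = -1220 + 3725 \left(\left(-2\right) \left(-4\right)\right) = -1220 + 3725 \cdot 8 = -1220 + 29800 = 28580$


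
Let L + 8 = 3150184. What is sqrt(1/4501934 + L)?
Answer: sqrt(63845907746240204590)/4501934 ≈ 1774.9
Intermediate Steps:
L = 3150176 (L = -8 + 3150184 = 3150176)
sqrt(1/4501934 + L) = sqrt(1/4501934 + 3150176) = sqrt(14181884440385/4501934) = sqrt(63845907746240204590)/4501934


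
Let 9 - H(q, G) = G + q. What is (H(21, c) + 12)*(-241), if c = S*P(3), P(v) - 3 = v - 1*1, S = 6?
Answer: 7230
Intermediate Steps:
P(v) = 2 + v (P(v) = 3 + (v - 1*1) = 3 + (v - 1) = 3 + (-1 + v) = 2 + v)
c = 30 (c = 6*(2 + 3) = 6*5 = 30)
H(q, G) = 9 - G - q (H(q, G) = 9 - (G + q) = 9 + (-G - q) = 9 - G - q)
(H(21, c) + 12)*(-241) = ((9 - 1*30 - 1*21) + 12)*(-241) = ((9 - 30 - 21) + 12)*(-241) = (-42 + 12)*(-241) = -30*(-241) = 7230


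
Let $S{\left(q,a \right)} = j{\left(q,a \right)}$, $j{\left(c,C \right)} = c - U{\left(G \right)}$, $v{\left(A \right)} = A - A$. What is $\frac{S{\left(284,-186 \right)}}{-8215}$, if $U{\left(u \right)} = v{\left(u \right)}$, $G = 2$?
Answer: $- \frac{284}{8215} \approx -0.034571$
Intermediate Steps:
$v{\left(A \right)} = 0$
$U{\left(u \right)} = 0$
$j{\left(c,C \right)} = c$ ($j{\left(c,C \right)} = c - 0 = c + 0 = c$)
$S{\left(q,a \right)} = q$
$\frac{S{\left(284,-186 \right)}}{-8215} = \frac{284}{-8215} = 284 \left(- \frac{1}{8215}\right) = - \frac{284}{8215}$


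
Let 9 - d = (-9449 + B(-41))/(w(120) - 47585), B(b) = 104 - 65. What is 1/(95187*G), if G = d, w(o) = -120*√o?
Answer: 796626527/667449504076827 - 30112*√30/222483168025609 ≈ 1.1928e-6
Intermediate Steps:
B(b) = 39
d = 9 + 9410/(-47585 - 240*√30) (d = 9 - (-9449 + 39)/(-240*√30 - 47585) = 9 - (-9410)/(-240*√30 - 47585) = 9 - (-9410)/(-47585 - 240*√30) = 9 + 9410/(-47585 - 240*√30) ≈ 8.8076)
G = 796626527/90504169 + 90336*√30/90504169 ≈ 8.8076
1/(95187*G) = 1/(95187*(796626527/90504169 + 90336*√30/90504169))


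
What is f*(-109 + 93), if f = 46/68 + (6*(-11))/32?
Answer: 377/17 ≈ 22.176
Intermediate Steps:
f = -377/272 (f = 46*(1/68) - 66*1/32 = 23/34 - 33/16 = -377/272 ≈ -1.3860)
f*(-109 + 93) = -377*(-109 + 93)/272 = -377/272*(-16) = 377/17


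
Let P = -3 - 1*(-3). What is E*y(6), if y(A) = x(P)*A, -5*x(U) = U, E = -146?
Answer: 0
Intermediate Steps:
P = 0 (P = -3 + 3 = 0)
x(U) = -U/5
y(A) = 0 (y(A) = (-1/5*0)*A = 0*A = 0)
E*y(6) = -146*0 = 0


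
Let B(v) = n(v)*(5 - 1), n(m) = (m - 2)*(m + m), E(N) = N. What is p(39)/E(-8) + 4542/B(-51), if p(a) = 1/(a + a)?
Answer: 117191/562224 ≈ 0.20844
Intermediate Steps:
n(m) = 2*m*(-2 + m) (n(m) = (-2 + m)*(2*m) = 2*m*(-2 + m))
B(v) = 8*v*(-2 + v) (B(v) = (2*v*(-2 + v))*(5 - 1) = (2*v*(-2 + v))*4 = 8*v*(-2 + v))
p(a) = 1/(2*a)
p(39)/E(-8) + 4542/B(-51) = ((½)/39)/(-8) + 4542/((8*(-51)*(-2 - 51))) = ((½)*(1/39))*(-⅛) + 4542/((8*(-51)*(-53))) = (1/78)*(-⅛) + 4542/21624 = -1/624 + 4542*(1/21624) = -1/624 + 757/3604 = 117191/562224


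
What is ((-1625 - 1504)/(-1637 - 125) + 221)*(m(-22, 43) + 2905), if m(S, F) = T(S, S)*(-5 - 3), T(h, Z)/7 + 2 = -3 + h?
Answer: 1733809427/1762 ≈ 9.8400e+5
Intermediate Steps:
T(h, Z) = -35 + 7*h (T(h, Z) = -14 + 7*(-3 + h) = -14 + (-21 + 7*h) = -35 + 7*h)
m(S, F) = 280 - 56*S (m(S, F) = (-35 + 7*S)*(-5 - 3) = (-35 + 7*S)*(-8) = 280 - 56*S)
((-1625 - 1504)/(-1637 - 125) + 221)*(m(-22, 43) + 2905) = ((-1625 - 1504)/(-1637 - 125) + 221)*((280 - 56*(-22)) + 2905) = (-3129/(-1762) + 221)*((280 + 1232) + 2905) = (-3129*(-1/1762) + 221)*(1512 + 2905) = (3129/1762 + 221)*4417 = (392531/1762)*4417 = 1733809427/1762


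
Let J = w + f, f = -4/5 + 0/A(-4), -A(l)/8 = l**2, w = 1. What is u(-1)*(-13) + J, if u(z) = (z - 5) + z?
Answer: 456/5 ≈ 91.200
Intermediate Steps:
A(l) = -8*l**2
f = -4/5 (f = -4/5 + 0/((-8*(-4)**2)) = -4*1/5 + 0/((-8*16)) = -4/5 + 0/(-128) = -4/5 + 0*(-1/128) = -4/5 + 0 = -4/5 ≈ -0.80000)
J = 1/5 (J = 1 - 4/5 = 1/5 ≈ 0.20000)
u(z) = -5 + 2*z (u(z) = (-5 + z) + z = -5 + 2*z)
u(-1)*(-13) + J = (-5 + 2*(-1))*(-13) + 1/5 = (-5 - 2)*(-13) + 1/5 = -7*(-13) + 1/5 = 91 + 1/5 = 456/5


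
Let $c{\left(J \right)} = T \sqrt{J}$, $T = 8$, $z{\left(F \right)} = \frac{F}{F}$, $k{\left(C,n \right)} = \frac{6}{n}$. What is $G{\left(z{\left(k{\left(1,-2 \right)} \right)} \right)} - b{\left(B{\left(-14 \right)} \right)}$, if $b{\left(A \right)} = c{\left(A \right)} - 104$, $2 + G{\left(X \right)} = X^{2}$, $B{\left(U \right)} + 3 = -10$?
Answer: $103 - 8 i \sqrt{13} \approx 103.0 - 28.844 i$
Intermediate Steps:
$z{\left(F \right)} = 1$
$B{\left(U \right)} = -13$ ($B{\left(U \right)} = -3 - 10 = -13$)
$c{\left(J \right)} = 8 \sqrt{J}$
$G{\left(X \right)} = -2 + X^{2}$
$b{\left(A \right)} = -104 + 8 \sqrt{A}$ ($b{\left(A \right)} = 8 \sqrt{A} - 104 = -104 + 8 \sqrt{A}$)
$G{\left(z{\left(k{\left(1,-2 \right)} \right)} \right)} - b{\left(B{\left(-14 \right)} \right)} = \left(-2 + 1^{2}\right) - \left(-104 + 8 \sqrt{-13}\right) = \left(-2 + 1\right) - \left(-104 + 8 i \sqrt{13}\right) = -1 - \left(-104 + 8 i \sqrt{13}\right) = -1 + \left(104 - 8 i \sqrt{13}\right) = 103 - 8 i \sqrt{13}$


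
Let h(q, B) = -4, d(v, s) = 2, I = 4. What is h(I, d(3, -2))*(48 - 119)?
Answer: 284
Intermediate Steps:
h(I, d(3, -2))*(48 - 119) = -4*(48 - 119) = -4*(-71) = 284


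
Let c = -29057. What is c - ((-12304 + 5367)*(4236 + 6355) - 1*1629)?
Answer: 73442339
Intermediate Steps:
c - ((-12304 + 5367)*(4236 + 6355) - 1*1629) = -29057 - ((-12304 + 5367)*(4236 + 6355) - 1*1629) = -29057 - (-6937*10591 - 1629) = -29057 - (-73469767 - 1629) = -29057 - 1*(-73471396) = -29057 + 73471396 = 73442339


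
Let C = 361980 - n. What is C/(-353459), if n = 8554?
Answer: -353426/353459 ≈ -0.99991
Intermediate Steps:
C = 353426 (C = 361980 - 1*8554 = 361980 - 8554 = 353426)
C/(-353459) = 353426/(-353459) = 353426*(-1/353459) = -353426/353459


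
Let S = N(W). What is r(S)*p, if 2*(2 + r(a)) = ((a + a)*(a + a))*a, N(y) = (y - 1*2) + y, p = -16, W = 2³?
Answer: -87776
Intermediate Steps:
W = 8
N(y) = -2 + 2*y (N(y) = (y - 2) + y = (-2 + y) + y = -2 + 2*y)
S = 14 (S = -2 + 2*8 = -2 + 16 = 14)
r(a) = -2 + 2*a³ (r(a) = -2 + (((a + a)*(a + a))*a)/2 = -2 + (((2*a)*(2*a))*a)/2 = -2 + ((4*a²)*a)/2 = -2 + (4*a³)/2 = -2 + 2*a³)
r(S)*p = (-2 + 2*14³)*(-16) = (-2 + 2*2744)*(-16) = (-2 + 5488)*(-16) = 5486*(-16) = -87776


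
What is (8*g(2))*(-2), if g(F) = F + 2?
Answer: -64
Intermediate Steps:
g(F) = 2 + F
(8*g(2))*(-2) = (8*(2 + 2))*(-2) = (8*4)*(-2) = 32*(-2) = -64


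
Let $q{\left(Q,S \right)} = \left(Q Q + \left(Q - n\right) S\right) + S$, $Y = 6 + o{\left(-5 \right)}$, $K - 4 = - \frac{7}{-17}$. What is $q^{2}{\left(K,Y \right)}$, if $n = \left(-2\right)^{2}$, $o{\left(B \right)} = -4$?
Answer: $\frac{41486481}{83521} \approx 496.72$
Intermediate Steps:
$K = \frac{75}{17}$ ($K = 4 - \frac{7}{-17} = 4 - - \frac{7}{17} = 4 + \frac{7}{17} = \frac{75}{17} \approx 4.4118$)
$n = 4$
$Y = 2$ ($Y = 6 - 4 = 2$)
$q{\left(Q,S \right)} = S + Q^{2} + S \left(-4 + Q\right)$ ($q{\left(Q,S \right)} = \left(Q Q + \left(Q - 4\right) S\right) + S = \left(Q^{2} + \left(Q - 4\right) S\right) + S = \left(Q^{2} + \left(-4 + Q\right) S\right) + S = \left(Q^{2} + S \left(-4 + Q\right)\right) + S = S + Q^{2} + S \left(-4 + Q\right)$)
$q^{2}{\left(K,Y \right)} = \left(\left(\frac{75}{17}\right)^{2} - 6 + \frac{75}{17} \cdot 2\right)^{2} = \left(\frac{5625}{289} - 6 + \frac{150}{17}\right)^{2} = \left(\frac{6441}{289}\right)^{2} = \frac{41486481}{83521}$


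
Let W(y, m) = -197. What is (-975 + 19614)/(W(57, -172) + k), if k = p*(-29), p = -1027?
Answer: 6213/9862 ≈ 0.62999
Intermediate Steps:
k = 29783 (k = -1027*(-29) = 29783)
(-975 + 19614)/(W(57, -172) + k) = (-975 + 19614)/(-197 + 29783) = 18639/29586 = 18639*(1/29586) = 6213/9862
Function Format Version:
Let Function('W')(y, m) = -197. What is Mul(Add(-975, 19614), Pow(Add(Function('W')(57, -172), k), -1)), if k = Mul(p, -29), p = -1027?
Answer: Rational(6213, 9862) ≈ 0.62999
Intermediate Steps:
k = 29783 (k = Mul(-1027, -29) = 29783)
Mul(Add(-975, 19614), Pow(Add(Function('W')(57, -172), k), -1)) = Mul(Add(-975, 19614), Pow(Add(-197, 29783), -1)) = Mul(18639, Pow(29586, -1)) = Mul(18639, Rational(1, 29586)) = Rational(6213, 9862)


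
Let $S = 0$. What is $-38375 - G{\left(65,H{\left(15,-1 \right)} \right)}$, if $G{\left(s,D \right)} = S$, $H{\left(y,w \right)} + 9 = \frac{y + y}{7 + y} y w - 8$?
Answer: $-38375$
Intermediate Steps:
$H{\left(y,w \right)} = -17 + \frac{2 w y^{2}}{7 + y}$ ($H{\left(y,w \right)} = -9 + \left(\frac{y + y}{7 + y} y w - 8\right) = -9 + \left(\frac{2 y}{7 + y} y w - 8\right) = -9 + \left(\frac{2 y^{2}}{7 + y} w - 8\right) = -9 + \left(\frac{2 w y^{2}}{7 + y} - 8\right) = -9 + \left(-8 + \frac{2 w y^{2}}{7 + y}\right) = -17 + \frac{2 w y^{2}}{7 + y}$)
$G{\left(s,D \right)} = 0$
$-38375 - G{\left(65,H{\left(15,-1 \right)} \right)} = -38375 - 0 = -38375 + 0 = -38375$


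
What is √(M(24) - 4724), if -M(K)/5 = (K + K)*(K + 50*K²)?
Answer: 2*I*√1730621 ≈ 2631.1*I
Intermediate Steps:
M(K) = -10*K*(K + 50*K²) (M(K) = -5*(K + K)*(K + 50*K²) = -5*2*K*(K + 50*K²) = -10*K*(K + 50*K²))
√(M(24) - 4724) = √(24²*(-10 - 500*24) - 4724) = √(576*(-10 - 12000) - 4724) = √(576*(-12010) - 4724) = √(-6917760 - 4724) = √(-6922484) = 2*I*√1730621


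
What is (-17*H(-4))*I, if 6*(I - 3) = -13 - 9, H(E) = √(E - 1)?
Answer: 34*I*√5/3 ≈ 25.342*I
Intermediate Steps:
H(E) = √(-1 + E)
I = -⅔ (I = 3 + (-13 - 9)/6 = 3 + (⅙)*(-22) = 3 - 11/3 = -⅔ ≈ -0.66667)
(-17*H(-4))*I = -17*√(-1 - 4)*(-⅔) = -17*I*√5*(-⅔) = 34*I*√5/3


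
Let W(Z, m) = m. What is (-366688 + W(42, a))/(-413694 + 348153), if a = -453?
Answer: 367141/65541 ≈ 5.6017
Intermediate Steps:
(-366688 + W(42, a))/(-413694 + 348153) = (-366688 - 453)/(-413694 + 348153) = -367141/(-65541) = -367141*(-1/65541) = 367141/65541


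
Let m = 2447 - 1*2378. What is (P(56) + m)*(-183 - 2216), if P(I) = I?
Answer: -299875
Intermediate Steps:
m = 69 (m = 2447 - 2378 = 69)
(P(56) + m)*(-183 - 2216) = (56 + 69)*(-183 - 2216) = 125*(-2399) = -299875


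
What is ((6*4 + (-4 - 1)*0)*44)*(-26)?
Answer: -27456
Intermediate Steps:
((6*4 + (-4 - 1)*0)*44)*(-26) = ((24 - 5*0)*44)*(-26) = ((24 + 0)*44)*(-26) = (24*44)*(-26) = 1056*(-26) = -27456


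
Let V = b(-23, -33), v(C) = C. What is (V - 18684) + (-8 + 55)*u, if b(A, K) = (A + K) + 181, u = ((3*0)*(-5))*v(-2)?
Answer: -18559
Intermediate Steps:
u = 0 (u = ((3*0)*(-5))*(-2) = (0*(-5))*(-2) = 0*(-2) = 0)
b(A, K) = 181 + A + K
V = 125 (V = 181 - 23 - 33 = 125)
(V - 18684) + (-8 + 55)*u = (125 - 18684) + (-8 + 55)*0 = -18559 + 47*0 = -18559 + 0 = -18559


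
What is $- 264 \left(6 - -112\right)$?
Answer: $-31152$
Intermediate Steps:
$- 264 \left(6 - -112\right) = - 264 \left(6 + \left(77 + 35\right)\right) = - 264 \left(6 + 112\right) = \left(-264\right) 118 = -31152$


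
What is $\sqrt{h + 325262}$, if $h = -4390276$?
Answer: $i \sqrt{4065014} \approx 2016.2 i$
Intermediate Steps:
$\sqrt{h + 325262} = \sqrt{-4390276 + 325262} = \sqrt{-4065014} = i \sqrt{4065014}$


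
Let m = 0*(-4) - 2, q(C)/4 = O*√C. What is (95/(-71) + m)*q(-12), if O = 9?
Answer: -17064*I*√3/71 ≈ -416.28*I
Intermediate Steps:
q(C) = 36*√C (q(C) = 4*(9*√C) = 36*√C)
m = -2 (m = 0 - 2 = -2)
(95/(-71) + m)*q(-12) = (95/(-71) - 2)*(36*√(-12)) = (95*(-1/71) - 2)*(36*(2*I*√3)) = (-95/71 - 2)*(72*I*√3) = -17064*I*√3/71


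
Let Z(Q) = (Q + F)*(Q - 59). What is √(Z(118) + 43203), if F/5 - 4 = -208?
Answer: I*√10015 ≈ 100.07*I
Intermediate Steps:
F = -1020 (F = 20 + 5*(-208) = 20 - 1040 = -1020)
Z(Q) = (-1020 + Q)*(-59 + Q) (Z(Q) = (Q - 1020)*(Q - 59) = (-1020 + Q)*(-59 + Q))
√(Z(118) + 43203) = √((60180 + 118² - 1079*118) + 43203) = √((60180 + 13924 - 127322) + 43203) = √(-53218 + 43203) = √(-10015) = I*√10015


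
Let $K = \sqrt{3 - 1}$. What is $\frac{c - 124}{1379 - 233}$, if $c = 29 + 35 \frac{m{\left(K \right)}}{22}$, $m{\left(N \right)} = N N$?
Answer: $- \frac{505}{6303} \approx -0.080121$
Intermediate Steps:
$K = \sqrt{2} \approx 1.4142$
$m{\left(N \right)} = N^{2}$
$c = \frac{354}{11}$ ($c = 29 + 35 \frac{\left(\sqrt{2}\right)^{2}}{22} = 29 + 35 \cdot 2 \cdot \frac{1}{22} = 29 + 35 \cdot \frac{1}{11} = 29 + \frac{35}{11} = \frac{354}{11} \approx 32.182$)
$\frac{c - 124}{1379 - 233} = \frac{\frac{354}{11} - 124}{1379 - 233} = - \frac{1010}{11 \cdot 1146} = \left(- \frac{1010}{11}\right) \frac{1}{1146} = - \frac{505}{6303}$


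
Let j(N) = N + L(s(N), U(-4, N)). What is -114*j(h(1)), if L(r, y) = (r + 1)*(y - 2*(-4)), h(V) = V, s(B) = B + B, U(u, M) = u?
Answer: -1482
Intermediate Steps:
s(B) = 2*B
L(r, y) = (1 + r)*(8 + y) (L(r, y) = (1 + r)*(y + 8) = (1 + r)*(8 + y))
j(N) = 4 + 9*N (j(N) = N + (8 - 4 + 8*(2*N) + (2*N)*(-4)) = N + (8 - 4 + 16*N - 8*N) = N + (4 + 8*N) = 4 + 9*N)
-114*j(h(1)) = -114*(4 + 9*1) = -114*(4 + 9) = -114*13 = -1482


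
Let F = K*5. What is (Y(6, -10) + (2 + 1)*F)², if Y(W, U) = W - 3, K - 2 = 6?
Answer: 15129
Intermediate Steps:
K = 8 (K = 2 + 6 = 8)
Y(W, U) = -3 + W
F = 40 (F = 8*5 = 40)
(Y(6, -10) + (2 + 1)*F)² = ((-3 + 6) + (2 + 1)*40)² = (3 + 3*40)² = (3 + 120)² = 123² = 15129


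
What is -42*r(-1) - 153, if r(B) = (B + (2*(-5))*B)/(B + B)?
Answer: 36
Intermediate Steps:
r(B) = -9/2 (r(B) = (B - 10*B)/((2*B)) = (-9*B)*(1/(2*B)) = -9/2)
-42*r(-1) - 153 = -42*(-9/2) - 153 = 189 - 153 = 36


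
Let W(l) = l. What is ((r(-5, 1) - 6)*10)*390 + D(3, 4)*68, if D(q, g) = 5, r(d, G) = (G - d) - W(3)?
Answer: -11360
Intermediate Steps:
r(d, G) = -3 + G - d (r(d, G) = (G - d) - 1*3 = (G - d) - 3 = -3 + G - d)
((r(-5, 1) - 6)*10)*390 + D(3, 4)*68 = (((-3 + 1 - 1*(-5)) - 6)*10)*390 + 5*68 = (((-3 + 1 + 5) - 6)*10)*390 + 340 = ((3 - 6)*10)*390 + 340 = -3*10*390 + 340 = -30*390 + 340 = -11700 + 340 = -11360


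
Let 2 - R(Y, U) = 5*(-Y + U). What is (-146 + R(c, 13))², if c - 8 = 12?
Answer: 11881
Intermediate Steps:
c = 20 (c = 8 + 12 = 20)
R(Y, U) = 2 - 5*U + 5*Y (R(Y, U) = 2 - 5*(-Y + U) = 2 - 5*(U - Y) = 2 - (-5*Y + 5*U) = 2 + (-5*U + 5*Y) = 2 - 5*U + 5*Y)
(-146 + R(c, 13))² = (-146 + (2 - 5*13 + 5*20))² = (-146 + (2 - 65 + 100))² = (-146 + 37)² = (-109)² = 11881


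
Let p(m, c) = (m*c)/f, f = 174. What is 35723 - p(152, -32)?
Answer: 3110333/87 ≈ 35751.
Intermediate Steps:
p(m, c) = c*m/174 (p(m, c) = (m*c)/174 = (c*m)*(1/174) = c*m/174)
35723 - p(152, -32) = 35723 - (-32)*152/174 = 35723 - 1*(-2432/87) = 35723 + 2432/87 = 3110333/87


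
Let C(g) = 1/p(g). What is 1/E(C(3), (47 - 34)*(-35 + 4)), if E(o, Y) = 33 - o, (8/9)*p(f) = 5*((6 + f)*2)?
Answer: 405/13361 ≈ 0.030312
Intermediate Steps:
p(f) = 135/2 + 45*f/4 (p(f) = 9*(5*((6 + f)*2))/8 = 9*(5*(12 + 2*f))/8 = 9*(60 + 10*f)/8 = 135/2 + 45*f/4)
C(g) = 1/(135/2 + 45*g/4)
1/E(C(3), (47 - 34)*(-35 + 4)) = 1/(33 - 4/(45*(6 + 3))) = 1/(33 - 4/(45*9)) = 1/(33 - 1*4/405) = 1/(33 - 4/405) = 1/(13361/405) = 405/13361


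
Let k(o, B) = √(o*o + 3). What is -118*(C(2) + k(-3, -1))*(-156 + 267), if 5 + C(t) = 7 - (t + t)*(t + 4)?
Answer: 288156 - 26196*√3 ≈ 2.4278e+5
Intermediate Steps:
k(o, B) = √(3 + o²) (k(o, B) = √(o² + 3) = √(3 + o²))
C(t) = 2 - 2*t*(4 + t) (C(t) = -5 + (7 - (t + t)*(t + 4)) = -5 + (7 - 2*t*(4 + t)) = 2 - 2*t*(4 + t))
-118*(C(2) + k(-3, -1))*(-156 + 267) = -118*((2 - 8*2 - 2*2²) + √(3 + (-3)²))*(-156 + 267) = -118*((2 - 16 - 2*4) + √(3 + 9))*111 = -118*((2 - 16 - 8) + √12)*111 = -118*(-22 + 2*√3)*111 = -118*(-2442 + 222*√3) = 288156 - 26196*√3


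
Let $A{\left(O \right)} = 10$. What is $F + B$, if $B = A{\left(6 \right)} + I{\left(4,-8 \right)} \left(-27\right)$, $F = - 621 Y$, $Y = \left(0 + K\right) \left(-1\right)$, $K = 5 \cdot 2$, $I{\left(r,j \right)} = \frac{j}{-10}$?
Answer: $\frac{30992}{5} \approx 6198.4$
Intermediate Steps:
$I{\left(r,j \right)} = - \frac{j}{10}$ ($I{\left(r,j \right)} = j \left(- \frac{1}{10}\right) = - \frac{j}{10}$)
$K = 10$
$Y = -10$ ($Y = \left(0 + 10\right) \left(-1\right) = 10 \left(-1\right) = -10$)
$F = 6210$ ($F = \left(-621\right) \left(-10\right) = 6210$)
$B = - \frac{58}{5}$ ($B = 10 + \left(- \frac{1}{10}\right) \left(-8\right) \left(-27\right) = 10 + \frac{4}{5} \left(-27\right) = 10 - \frac{108}{5} = - \frac{58}{5} \approx -11.6$)
$F + B = 6210 - \frac{58}{5} = \frac{30992}{5}$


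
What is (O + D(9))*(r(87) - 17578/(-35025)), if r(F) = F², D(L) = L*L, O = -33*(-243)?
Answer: 28633154724/467 ≈ 6.1313e+7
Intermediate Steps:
O = 8019
D(L) = L²
(O + D(9))*(r(87) - 17578/(-35025)) = (8019 + 9²)*(87² - 17578/(-35025)) = (8019 + 81)*(7569 - 17578*(-1/35025)) = 8100*(7569 + 17578/35025) = 8100*(265121803/35025) = 28633154724/467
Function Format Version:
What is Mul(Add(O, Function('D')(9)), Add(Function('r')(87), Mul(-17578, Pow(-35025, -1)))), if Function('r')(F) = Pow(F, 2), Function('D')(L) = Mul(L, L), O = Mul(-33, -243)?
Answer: Rational(28633154724, 467) ≈ 6.1313e+7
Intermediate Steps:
O = 8019
Function('D')(L) = Pow(L, 2)
Mul(Add(O, Function('D')(9)), Add(Function('r')(87), Mul(-17578, Pow(-35025, -1)))) = Mul(Add(8019, Pow(9, 2)), Add(Pow(87, 2), Mul(-17578, Pow(-35025, -1)))) = Mul(Add(8019, 81), Add(7569, Mul(-17578, Rational(-1, 35025)))) = Mul(8100, Add(7569, Rational(17578, 35025))) = Mul(8100, Rational(265121803, 35025)) = Rational(28633154724, 467)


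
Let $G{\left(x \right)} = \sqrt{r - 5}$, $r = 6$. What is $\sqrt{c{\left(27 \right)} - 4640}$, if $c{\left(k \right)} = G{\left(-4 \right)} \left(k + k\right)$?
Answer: $i \sqrt{4586} \approx 67.72 i$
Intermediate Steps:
$G{\left(x \right)} = 1$ ($G{\left(x \right)} = \sqrt{6 - 5} = \sqrt{1} = 1$)
$c{\left(k \right)} = 2 k$ ($c{\left(k \right)} = 1 \left(k + k\right) = 1 \cdot 2 k = 2 k$)
$\sqrt{c{\left(27 \right)} - 4640} = \sqrt{2 \cdot 27 - 4640} = \sqrt{54 - 4640} = \sqrt{-4586} = i \sqrt{4586}$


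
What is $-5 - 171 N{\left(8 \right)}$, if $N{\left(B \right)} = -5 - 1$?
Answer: $1021$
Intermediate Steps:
$N{\left(B \right)} = -6$
$-5 - 171 N{\left(8 \right)} = -5 - -1026 = -5 + 1026 = 1021$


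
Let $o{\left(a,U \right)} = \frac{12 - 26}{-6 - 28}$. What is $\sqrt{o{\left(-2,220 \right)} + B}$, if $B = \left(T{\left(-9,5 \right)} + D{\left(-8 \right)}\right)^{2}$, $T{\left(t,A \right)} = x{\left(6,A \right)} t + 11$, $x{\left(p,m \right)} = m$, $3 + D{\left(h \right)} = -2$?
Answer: $\frac{2 \sqrt{109922}}{17} \approx 39.005$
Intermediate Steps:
$D{\left(h \right)} = -5$ ($D{\left(h \right)} = -3 - 2 = -5$)
$o{\left(a,U \right)} = \frac{7}{17}$ ($o{\left(a,U \right)} = - \frac{14}{-34} = \left(-14\right) \left(- \frac{1}{34}\right) = \frac{7}{17}$)
$T{\left(t,A \right)} = 11 + A t$ ($T{\left(t,A \right)} = A t + 11 = 11 + A t$)
$B = 1521$ ($B = \left(\left(11 + 5 \left(-9\right)\right) - 5\right)^{2} = \left(\left(11 - 45\right) - 5\right)^{2} = \left(-34 - 5\right)^{2} = \left(-39\right)^{2} = 1521$)
$\sqrt{o{\left(-2,220 \right)} + B} = \sqrt{\frac{7}{17} + 1521} = \sqrt{\frac{25864}{17}} = \frac{2 \sqrt{109922}}{17}$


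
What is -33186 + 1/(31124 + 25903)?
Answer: -1892498021/57027 ≈ -33186.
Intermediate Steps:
-33186 + 1/(31124 + 25903) = -33186 + 1/57027 = -1892498021/57027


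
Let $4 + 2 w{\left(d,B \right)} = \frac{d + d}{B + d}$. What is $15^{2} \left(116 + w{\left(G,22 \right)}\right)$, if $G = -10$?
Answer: $\frac{50925}{2} \approx 25463.0$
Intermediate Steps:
$w{\left(d,B \right)} = -2 + \frac{d}{B + d}$ ($w{\left(d,B \right)} = -2 + \frac{\left(d + d\right) \frac{1}{B + d}}{2} = -2 + \frac{2 d \frac{1}{B + d}}{2} = -2 + \frac{d}{B + d}$)
$15^{2} \left(116 + w{\left(G,22 \right)}\right) = 15^{2} \left(116 + \frac{\left(-1\right) \left(-10\right) - 44}{22 - 10}\right) = 225 \left(116 + \frac{10 - 44}{12}\right) = 225 \left(116 + \frac{1}{12} \left(-34\right)\right) = 225 \left(116 - \frac{17}{6}\right) = 225 \cdot \frac{679}{6} = \frac{50925}{2}$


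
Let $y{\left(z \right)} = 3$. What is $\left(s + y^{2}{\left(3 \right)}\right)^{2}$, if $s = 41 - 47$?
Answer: $9$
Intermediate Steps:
$s = -6$ ($s = 41 - 47 = -6$)
$\left(s + y^{2}{\left(3 \right)}\right)^{2} = \left(-6 + 3^{2}\right)^{2} = \left(-6 + 9\right)^{2} = 3^{2} = 9$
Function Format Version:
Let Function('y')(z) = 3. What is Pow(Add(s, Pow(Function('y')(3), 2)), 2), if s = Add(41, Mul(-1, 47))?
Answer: 9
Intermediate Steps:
s = -6 (s = Add(41, -47) = -6)
Pow(Add(s, Pow(Function('y')(3), 2)), 2) = Pow(Add(-6, Pow(3, 2)), 2) = Pow(Add(-6, 9), 2) = Pow(3, 2) = 9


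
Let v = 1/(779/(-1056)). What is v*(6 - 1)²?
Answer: -26400/779 ≈ -33.890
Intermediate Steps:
v = -1056/779 (v = 1/(779*(-1/1056)) = 1/(-779/1056) = -1056/779 ≈ -1.3556)
v*(6 - 1)² = -1056*(6 - 1)²/779 = -1056/779*5² = -1056/779*25 = -26400/779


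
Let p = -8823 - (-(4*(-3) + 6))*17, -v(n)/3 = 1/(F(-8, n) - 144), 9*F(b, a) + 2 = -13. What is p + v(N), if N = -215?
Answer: -3900216/437 ≈ -8925.0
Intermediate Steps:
F(b, a) = -5/3 (F(b, a) = -2/9 + (⅑)*(-13) = -2/9 - 13/9 = -5/3)
v(n) = 9/437 (v(n) = -3/(-5/3 - 144) = -3/(-437/3) = -3*(-3/437) = 9/437)
p = -8925 (p = -8823 - (-(-12 + 6))*17 = -8823 - (-1*(-6))*17 = -8823 - 6*17 = -8823 - 1*102 = -8823 - 102 = -8925)
p + v(N) = -8925 + 9/437 = -3900216/437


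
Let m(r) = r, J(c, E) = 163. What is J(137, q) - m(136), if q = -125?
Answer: 27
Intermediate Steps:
J(137, q) - m(136) = 163 - 1*136 = 163 - 136 = 27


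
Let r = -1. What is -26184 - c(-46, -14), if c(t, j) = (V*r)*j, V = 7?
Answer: -26282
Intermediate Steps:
c(t, j) = -7*j (c(t, j) = (7*(-1))*j = -7*j)
-26184 - c(-46, -14) = -26184 - (-7)*(-14) = -26184 - 1*98 = -26184 - 98 = -26282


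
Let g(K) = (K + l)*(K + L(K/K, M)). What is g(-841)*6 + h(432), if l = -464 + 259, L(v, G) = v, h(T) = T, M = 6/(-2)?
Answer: 5272272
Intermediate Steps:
M = -3 (M = 6*(-½) = -3)
l = -205
g(K) = (1 + K)*(-205 + K) (g(K) = (K - 205)*(K + K/K) = (-205 + K)*(K + 1) = (-205 + K)*(1 + K) = (1 + K)*(-205 + K))
g(-841)*6 + h(432) = (-205 + (-841)² - 204*(-841))*6 + 432 = (-205 + 707281 + 171564)*6 + 432 = 878640*6 + 432 = 5271840 + 432 = 5272272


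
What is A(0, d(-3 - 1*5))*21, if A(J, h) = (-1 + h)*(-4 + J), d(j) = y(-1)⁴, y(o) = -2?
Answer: -1260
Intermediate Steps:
d(j) = 16 (d(j) = (-2)⁴ = 16)
A(0, d(-3 - 1*5))*21 = (4 - 1*0 - 4*16 + 0*16)*21 = (4 + 0 - 64 + 0)*21 = -60*21 = -1260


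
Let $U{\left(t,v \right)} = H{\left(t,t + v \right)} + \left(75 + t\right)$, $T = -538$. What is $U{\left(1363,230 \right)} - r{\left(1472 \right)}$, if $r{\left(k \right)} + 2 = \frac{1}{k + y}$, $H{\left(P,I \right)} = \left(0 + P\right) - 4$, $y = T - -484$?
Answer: $\frac{3968981}{1418} \approx 2799.0$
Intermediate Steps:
$y = -54$ ($y = -538 - -484 = -538 + 484 = -54$)
$H{\left(P,I \right)} = -4 + P$ ($H{\left(P,I \right)} = P - 4 = -4 + P$)
$r{\left(k \right)} = -2 + \frac{1}{-54 + k}$ ($r{\left(k \right)} = -2 + \frac{1}{k - 54} = -2 + \frac{1}{-54 + k}$)
$U{\left(t,v \right)} = 71 + 2 t$ ($U{\left(t,v \right)} = \left(-4 + t\right) + \left(75 + t\right) = 71 + 2 t$)
$U{\left(1363,230 \right)} - r{\left(1472 \right)} = \left(71 + 2 \cdot 1363\right) - \frac{109 - 2944}{-54 + 1472} = \left(71 + 2726\right) - \frac{109 - 2944}{1418} = 2797 - \frac{1}{1418} \left(-2835\right) = 2797 - - \frac{2835}{1418} = 2797 + \frac{2835}{1418} = \frac{3968981}{1418}$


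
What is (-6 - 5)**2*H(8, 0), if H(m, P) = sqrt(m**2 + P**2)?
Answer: 968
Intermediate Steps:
H(m, P) = sqrt(P**2 + m**2)
(-6 - 5)**2*H(8, 0) = (-6 - 5)**2*sqrt(0**2 + 8**2) = (-11)**2*sqrt(0 + 64) = 121*sqrt(64) = 121*8 = 968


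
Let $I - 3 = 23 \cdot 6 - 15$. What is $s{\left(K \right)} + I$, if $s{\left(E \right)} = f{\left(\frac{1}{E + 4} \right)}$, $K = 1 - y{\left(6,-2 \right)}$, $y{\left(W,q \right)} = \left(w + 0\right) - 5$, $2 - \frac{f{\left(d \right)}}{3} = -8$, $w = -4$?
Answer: $156$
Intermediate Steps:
$f{\left(d \right)} = 30$ ($f{\left(d \right)} = 6 - -24 = 6 + 24 = 30$)
$y{\left(W,q \right)} = -9$ ($y{\left(W,q \right)} = \left(-4 + 0\right) - 5 = -4 - 5 = -9$)
$K = 10$ ($K = 1 - -9 = 1 + 9 = 10$)
$s{\left(E \right)} = 30$
$I = 126$ ($I = 3 + \left(23 \cdot 6 - 15\right) = 3 + \left(138 - 15\right) = 3 + 123 = 126$)
$s{\left(K \right)} + I = 30 + 126 = 156$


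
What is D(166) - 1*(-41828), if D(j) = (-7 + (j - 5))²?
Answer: 65544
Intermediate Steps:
D(j) = (-12 + j)² (D(j) = (-7 + (-5 + j))² = (-12 + j)²)
D(166) - 1*(-41828) = (-12 + 166)² - 1*(-41828) = 154² + 41828 = 23716 + 41828 = 65544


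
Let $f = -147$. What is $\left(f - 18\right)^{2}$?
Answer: $27225$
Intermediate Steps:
$\left(f - 18\right)^{2} = \left(-147 - 18\right)^{2} = \left(-165\right)^{2} = 27225$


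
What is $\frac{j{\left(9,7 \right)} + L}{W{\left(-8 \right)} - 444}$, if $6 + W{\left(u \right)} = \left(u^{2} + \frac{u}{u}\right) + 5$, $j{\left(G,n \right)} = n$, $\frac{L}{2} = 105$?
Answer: $- \frac{217}{380} \approx -0.57105$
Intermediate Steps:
$L = 210$ ($L = 2 \cdot 105 = 210$)
$W{\left(u \right)} = u^{2}$ ($W{\left(u \right)} = -6 + \left(\left(u^{2} + \frac{u}{u}\right) + 5\right) = -6 + \left(\left(u^{2} + 1\right) + 5\right) = -6 + \left(\left(1 + u^{2}\right) + 5\right) = -6 + \left(6 + u^{2}\right) = u^{2}$)
$\frac{j{\left(9,7 \right)} + L}{W{\left(-8 \right)} - 444} = \frac{7 + 210}{\left(-8\right)^{2} - 444} = \frac{217}{64 - 444} = \frac{217}{-380} = 217 \left(- \frac{1}{380}\right) = - \frac{217}{380}$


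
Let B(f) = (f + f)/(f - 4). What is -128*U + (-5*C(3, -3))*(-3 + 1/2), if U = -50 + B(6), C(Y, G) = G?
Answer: 11189/2 ≈ 5594.5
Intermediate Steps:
B(f) = 2*f/(-4 + f) (B(f) = (2*f)/(-4 + f) = 2*f/(-4 + f))
U = -44 (U = -50 + 2*6/(-4 + 6) = -50 + 2*6/2 = -50 + 2*6*(½) = -50 + 6 = -44)
-128*U + (-5*C(3, -3))*(-3 + 1/2) = -128*(-44) + (-5*(-3))*(-3 + 1/2) = 5632 + 15*(-3 + ½) = 5632 + 15*(-5/2) = 5632 - 75/2 = 11189/2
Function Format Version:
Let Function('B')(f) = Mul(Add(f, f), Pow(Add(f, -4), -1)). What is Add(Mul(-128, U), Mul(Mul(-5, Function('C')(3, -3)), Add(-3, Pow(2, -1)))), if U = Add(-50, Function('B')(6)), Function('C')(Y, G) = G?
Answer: Rational(11189, 2) ≈ 5594.5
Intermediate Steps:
Function('B')(f) = Mul(2, f, Pow(Add(-4, f), -1)) (Function('B')(f) = Mul(Mul(2, f), Pow(Add(-4, f), -1)) = Mul(2, f, Pow(Add(-4, f), -1)))
U = -44 (U = Add(-50, Mul(2, 6, Pow(Add(-4, 6), -1))) = Add(-50, Mul(2, 6, Pow(2, -1))) = Add(-50, Mul(2, 6, Rational(1, 2))) = Add(-50, 6) = -44)
Add(Mul(-128, U), Mul(Mul(-5, Function('C')(3, -3)), Add(-3, Pow(2, -1)))) = Add(Mul(-128, -44), Mul(Mul(-5, -3), Add(-3, Pow(2, -1)))) = Add(5632, Mul(15, Add(-3, Rational(1, 2)))) = Add(5632, Mul(15, Rational(-5, 2))) = Add(5632, Rational(-75, 2)) = Rational(11189, 2)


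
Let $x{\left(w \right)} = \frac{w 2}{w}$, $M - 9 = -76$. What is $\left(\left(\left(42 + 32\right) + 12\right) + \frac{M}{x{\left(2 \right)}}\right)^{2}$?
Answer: $\frac{11025}{4} \approx 2756.3$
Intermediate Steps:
$M = -67$ ($M = 9 - 76 = -67$)
$x{\left(w \right)} = 2$ ($x{\left(w \right)} = \frac{2 w}{w} = 2$)
$\left(\left(\left(42 + 32\right) + 12\right) + \frac{M}{x{\left(2 \right)}}\right)^{2} = \left(\left(\left(42 + 32\right) + 12\right) - \frac{67}{2}\right)^{2} = \left(\left(74 + 12\right) - \frac{67}{2}\right)^{2} = \left(86 - \frac{67}{2}\right)^{2} = \left(\frac{105}{2}\right)^{2} = \frac{11025}{4}$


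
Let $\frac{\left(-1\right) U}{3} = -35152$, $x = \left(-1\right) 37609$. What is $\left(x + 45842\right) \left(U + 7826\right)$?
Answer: $932650706$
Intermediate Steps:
$x = -37609$
$U = 105456$ ($U = \left(-3\right) \left(-35152\right) = 105456$)
$\left(x + 45842\right) \left(U + 7826\right) = \left(-37609 + 45842\right) \left(105456 + 7826\right) = 8233 \cdot 113282 = 932650706$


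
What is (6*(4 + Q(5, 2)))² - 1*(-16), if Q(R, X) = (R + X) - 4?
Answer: 1780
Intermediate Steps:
Q(R, X) = -4 + R + X
(6*(4 + Q(5, 2)))² - 1*(-16) = (6*(4 + (-4 + 5 + 2)))² - 1*(-16) = (6*(4 + 3))² + 16 = (6*7)² + 16 = 42² + 16 = 1764 + 16 = 1780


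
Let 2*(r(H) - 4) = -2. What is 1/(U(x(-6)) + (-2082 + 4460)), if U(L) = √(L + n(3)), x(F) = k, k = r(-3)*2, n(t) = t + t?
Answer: 1189/2827436 - √3/2827436 ≈ 0.00041991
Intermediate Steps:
r(H) = 3 (r(H) = 4 + (½)*(-2) = 4 - 1 = 3)
n(t) = 2*t
k = 6 (k = 3*2 = 6)
x(F) = 6
U(L) = √(6 + L) (U(L) = √(L + 2*3) = √(L + 6) = √(6 + L))
1/(U(x(-6)) + (-2082 + 4460)) = 1/(√(6 + 6) + (-2082 + 4460)) = 1/(√12 + 2378) = 1/(2*√3 + 2378) = 1/(2378 + 2*√3)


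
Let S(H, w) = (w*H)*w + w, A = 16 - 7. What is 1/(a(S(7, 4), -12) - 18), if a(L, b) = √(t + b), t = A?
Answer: -6/109 - I*√3/327 ≈ -0.055046 - 0.0052968*I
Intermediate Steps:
A = 9
t = 9
S(H, w) = w + H*w² (S(H, w) = (H*w)*w + w = H*w² + w = w + H*w²)
a(L, b) = √(9 + b)
1/(a(S(7, 4), -12) - 18) = 1/(√(9 - 12) - 18) = 1/(√(-3) - 18) = 1/(I*√3 - 18) = 1/(-18 + I*√3)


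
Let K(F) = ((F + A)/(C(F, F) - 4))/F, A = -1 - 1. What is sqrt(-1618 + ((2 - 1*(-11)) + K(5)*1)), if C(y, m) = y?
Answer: I*sqrt(40110)/5 ≈ 40.055*I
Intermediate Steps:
A = -2
K(F) = (-2 + F)/(F*(-4 + F)) (K(F) = ((F - 2)/(F - 4))/F = ((-2 + F)/(-4 + F))/F = (-2 + F)/(F*(-4 + F)))
sqrt(-1618 + ((2 - 1*(-11)) + K(5)*1)) = sqrt(-1618 + ((2 - 1*(-11)) + ((-2 + 5)/(5*(-4 + 5)))*1)) = sqrt(-1618 + ((2 + 11) + ((1/5)*3/1)*1)) = sqrt(-1618 + (13 + ((1/5)*1*3)*1)) = sqrt(-1618 + (13 + (3/5)*1)) = sqrt(-1618 + (13 + 3/5)) = sqrt(-1618 + 68/5) = sqrt(-8022/5) = I*sqrt(40110)/5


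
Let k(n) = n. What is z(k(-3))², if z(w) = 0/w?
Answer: 0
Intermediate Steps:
z(w) = 0
z(k(-3))² = 0² = 0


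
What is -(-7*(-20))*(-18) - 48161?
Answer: -45641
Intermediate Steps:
-(-7*(-20))*(-18) - 48161 = -140*(-18) - 48161 = -1*(-2520) - 48161 = 2520 - 48161 = -45641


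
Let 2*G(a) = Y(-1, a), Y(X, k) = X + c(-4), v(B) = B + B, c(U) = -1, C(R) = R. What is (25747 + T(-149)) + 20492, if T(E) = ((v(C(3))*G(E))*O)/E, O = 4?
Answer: 6889635/149 ≈ 46239.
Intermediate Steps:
v(B) = 2*B
Y(X, k) = -1 + X (Y(X, k) = X - 1 = -1 + X)
G(a) = -1 (G(a) = (-1 - 1)/2 = (½)*(-2) = -1)
T(E) = -24/E (T(E) = (((2*3)*(-1))*4)/E = ((6*(-1))*4)/E = (-6*4)/E = -24/E)
(25747 + T(-149)) + 20492 = (25747 - 24/(-149)) + 20492 = (25747 - 24*(-1/149)) + 20492 = (25747 + 24/149) + 20492 = 3836327/149 + 20492 = 6889635/149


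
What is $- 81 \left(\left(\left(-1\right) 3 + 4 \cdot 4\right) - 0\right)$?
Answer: $-1053$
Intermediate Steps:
$- 81 \left(\left(\left(-1\right) 3 + 4 \cdot 4\right) - 0\right) = - 81 \left(\left(-3 + 16\right) + 0\right) = - 81 \left(13 + 0\right) = \left(-81\right) 13 = -1053$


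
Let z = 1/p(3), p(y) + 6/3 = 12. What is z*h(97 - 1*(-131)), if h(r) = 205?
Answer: 41/2 ≈ 20.500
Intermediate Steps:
p(y) = 10 (p(y) = -2 + 12 = 10)
z = ⅒ (z = 1/10 = ⅒ ≈ 0.10000)
z*h(97 - 1*(-131)) = (⅒)*205 = 41/2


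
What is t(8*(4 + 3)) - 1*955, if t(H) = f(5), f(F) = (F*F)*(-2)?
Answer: -1005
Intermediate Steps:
f(F) = -2*F² (f(F) = F²*(-2) = -2*F²)
t(H) = -50 (t(H) = -2*5² = -2*25 = -50)
t(8*(4 + 3)) - 1*955 = -50 - 1*955 = -50 - 955 = -1005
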